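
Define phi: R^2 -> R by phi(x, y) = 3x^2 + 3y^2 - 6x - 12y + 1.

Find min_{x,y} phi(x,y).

phi(x,y) separates as P(x) + Q(y) + 1, so its minimum is min P + min Q + 1.
P'(x) = 6x - 6 vanishes at x ∈ {1}; Q'(y) = 6y - 12 vanishes at y ∈ {2}.
Local minima of P (where P''>0): P(1)=-3. Local minima of Q: Q(2)=-12.
So the global minimum of phi is P(1) + Q(2) + 1 = -3 − 12 + 1 = -14, attained at (1, 2).

-14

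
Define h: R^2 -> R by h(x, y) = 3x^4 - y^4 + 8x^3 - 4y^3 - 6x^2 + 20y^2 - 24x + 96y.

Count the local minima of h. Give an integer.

h separates as a function of x plus a function of y, so ∇h=0 decouples.
∂h/∂x = 12(x - 1)(x + 1)(x + 2) = 0 at x ∈ {-2, -1, 1}; ∂h/∂y = -4(y - 3)(y + 2)(y + 4) = 0 at y ∈ {-4, -2, 3}.
The Hessian is diagonal: diag(h_xx, h_yy). Second derivatives: h_xx(-2)=36, h_xx(-1)=-24, h_xx(1)=72; h_yy(-4)=-56, h_yy(-2)=40, h_yy(3)=-140.
Local minima occur where both diagonal entries positive: (-2, -2), (1, -2). Count: 2.

2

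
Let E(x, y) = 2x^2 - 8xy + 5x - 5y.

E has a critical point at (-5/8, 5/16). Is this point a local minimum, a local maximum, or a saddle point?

saddle point

The Hessian of E is constant: H = [[4, -8], [-8, 0]].
det(H) = 4·0 − (-8)² = -64.
Since det(H) < 0, H is indefinite and the critical point is a saddle point.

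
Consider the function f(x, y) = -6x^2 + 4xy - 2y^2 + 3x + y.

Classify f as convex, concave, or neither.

concave

f is quadratic, so its Hessian is the constant matrix H = [[-12, 4], [4, -4]].
det(H) = 32, tr(H) = -16.
det(H) > 0 and tr(H) < 0, so H is negative definite everywhere: concave.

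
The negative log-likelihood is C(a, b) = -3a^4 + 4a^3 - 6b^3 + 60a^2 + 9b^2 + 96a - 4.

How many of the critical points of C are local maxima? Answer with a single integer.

2

C separates as a function of a plus a function of b, so ∇C=0 decouples.
∂C/∂a = -12(a - 4)(a + 1)(a + 2) = 0 at a ∈ {-2, -1, 4}; ∂C/∂b = -18b(b - 1) = 0 at b ∈ {0, 1}.
The Hessian is diagonal: diag(C_aa, C_bb). Second derivatives: C_aa(-2)=-72, C_aa(-1)=60, C_aa(4)=-360; C_bb(0)=18, C_bb(1)=-18.
Local maxima occur where both diagonal entries negative: (-2, 1), (4, 1). Count: 2.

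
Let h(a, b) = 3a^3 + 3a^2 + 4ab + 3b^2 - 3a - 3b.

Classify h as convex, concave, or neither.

neither

The term 3a^3 is cubic, so the Hessian is not constant.
∂²h/∂a² = 18a + 6, which takes both signs as a varies (negative for sufficiently negative a). A diagonal entry of the Hessian changing sign means the Hessian is neither positive- nor negative-semidefinite on all of R^2.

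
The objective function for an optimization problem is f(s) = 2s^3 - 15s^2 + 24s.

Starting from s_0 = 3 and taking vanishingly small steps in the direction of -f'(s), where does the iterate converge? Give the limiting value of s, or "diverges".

f'(s) = 6(s - 4)(s - 1), so f'(3) = -12.
Gradient descent moves in the -f' direction, i.e. s is increasing.
The nearest critical point in that direction is s = 4, where f'' = 18 > 0 (a local minimum). The iterate converges there.

4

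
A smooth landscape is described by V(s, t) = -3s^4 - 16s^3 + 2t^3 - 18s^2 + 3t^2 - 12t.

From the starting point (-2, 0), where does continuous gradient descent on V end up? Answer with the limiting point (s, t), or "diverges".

V is separable, so gradient descent decouples: s follows -∂V/∂s, t follows -∂V/∂t.
∂V/∂s = -12s(s + 1)(s + 3); at s=-2 this is -24, so s increases.
∂V/∂t = 6(t - 1)(t + 2); at t=0 this is -12, so t increases.
s converges to its nearest critical value -1 (a local min of the s-part); t converges to 1. The iterate converges to (-1, 1).

(-1, 1)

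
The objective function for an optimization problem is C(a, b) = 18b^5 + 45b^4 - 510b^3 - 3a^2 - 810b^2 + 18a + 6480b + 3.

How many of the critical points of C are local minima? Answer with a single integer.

C separates as a function of a plus a function of b, so ∇C=0 decouples.
∂C/∂a = -6(a - 3) = 0 at a ∈ {3}; ∂C/∂b = 90(b - 3)(b - 2)(b + 3)(b + 4) = 0 at b ∈ {-4, -3, 2, 3}.
The Hessian is diagonal: diag(C_aa, C_bb). Second derivatives: C_aa(3)=-6; C_bb(-4)=-3780, C_bb(-3)=2700, C_bb(2)=-2700, C_bb(3)=3780.
Local minima occur where both diagonal entries positive: none. Count: 0.

0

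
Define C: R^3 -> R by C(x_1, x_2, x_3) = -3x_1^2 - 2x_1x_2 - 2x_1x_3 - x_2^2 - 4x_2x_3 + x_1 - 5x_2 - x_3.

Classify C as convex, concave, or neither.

neither

C is quadratic, so its Hessian is the constant matrix H = [[-6, -2, -2], [-2, -2, -4], [-2, -4, 0]].
Leading principal minors: -6, 8, 72.
Neither pattern holds ⇒ H is indefinite ⇒ neither convex nor concave.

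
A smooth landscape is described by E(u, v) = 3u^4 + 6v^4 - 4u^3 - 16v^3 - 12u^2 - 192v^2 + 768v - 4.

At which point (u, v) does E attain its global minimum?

E(u,v) separates as P(u) + Q(v) − 4, so its minimum is min P + min Q − 4.
P'(u) = 12u(u - 2)(u + 1) vanishes at u ∈ {-1, 0, 2}; Q'(v) = 24(v - 4)(v - 2)(v + 4) vanishes at v ∈ {-4, 2, 4}.
Local minima of P (where P''>0): P(-1)=-5, P(2)=-32. Local minima of Q: Q(-4)=-3584, Q(4)=512.
So the global minimum of E is P(2) + Q(-4) − 4 = -32 − 3584 − 4 = -3620, attained at (2, -4).

(2, -4)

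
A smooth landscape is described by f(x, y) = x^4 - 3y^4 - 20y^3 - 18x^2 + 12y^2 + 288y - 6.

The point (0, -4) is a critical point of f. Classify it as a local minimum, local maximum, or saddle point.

The mixed partial ∂²f/∂x∂y is 0, so the Hessian at any point is diag(f_xx, f_yy) = diag(12(x^2 - 3), 12(-3y^2 - 10y + 2)).
At (0, -4): H = diag(-36, -72).
Both eigenvalues are negative, so H is negative definite: a local maximum.

local maximum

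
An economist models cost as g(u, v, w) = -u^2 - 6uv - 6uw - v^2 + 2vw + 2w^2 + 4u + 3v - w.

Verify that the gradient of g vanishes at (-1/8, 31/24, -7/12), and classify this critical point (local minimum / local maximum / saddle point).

∇g = (-2u - 6v - 6w + 4, -6u - 2v + 2w + 3, -6u + 2v + 4w - 1); substituting (-1/8, 31/24, -7/12) gives ∇g = (0, 0, 0), so (-1/8, 31/24, -7/12) is indeed a critical point.
The Hessian is constant: H = [[-2, -6, -6], [-6, -2, 2], [-6, 2, 4]].
Leading principal minors: Δ₁ = -2, Δ₂ = -32, Δ₃ = 96.
The minors fit neither the all-positive nor the alternating-sign pattern, so H is indefinite: a saddle point.

saddle point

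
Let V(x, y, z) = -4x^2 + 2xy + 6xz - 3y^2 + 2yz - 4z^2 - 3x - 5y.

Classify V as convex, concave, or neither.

concave

V is quadratic, so its Hessian is the constant matrix H = [[-8, 2, 6], [2, -6, 2], [6, 2, -8]].
Leading principal minors: -8, 44, -56.
Signs alternate −, +, − ⇒ H ≺ 0 ⇒ concave.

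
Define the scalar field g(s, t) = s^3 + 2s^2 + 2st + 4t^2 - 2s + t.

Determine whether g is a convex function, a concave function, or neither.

The term s^3 is cubic, so the Hessian is not constant.
∂²g/∂s² = 6s + 4, which takes both signs as s varies (negative for sufficiently negative s). A diagonal entry of the Hessian changing sign means the Hessian is neither positive- nor negative-semidefinite on all of R^2.

neither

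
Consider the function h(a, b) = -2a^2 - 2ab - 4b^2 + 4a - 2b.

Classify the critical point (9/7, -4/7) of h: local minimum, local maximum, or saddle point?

local maximum

The Hessian of h is constant: H = [[-4, -2], [-2, -8]].
det(H) = (-4)·(-8) − (-2)² = 28.
det(H) > 0 and tr(H) = -12 < 0, so H is negative definite and the point is a local maximum.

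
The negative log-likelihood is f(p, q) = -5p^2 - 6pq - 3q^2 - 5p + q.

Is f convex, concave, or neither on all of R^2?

concave

f is quadratic, so its Hessian is the constant matrix H = [[-10, -6], [-6, -6]].
det(H) = 24, tr(H) = -16.
det(H) > 0 and tr(H) < 0, so H is negative definite everywhere: concave.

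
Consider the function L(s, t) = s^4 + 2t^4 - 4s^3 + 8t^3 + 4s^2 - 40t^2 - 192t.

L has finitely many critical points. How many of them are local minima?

4

L separates as a function of s plus a function of t, so ∇L=0 decouples.
∂L/∂s = 4s(s - 2)(s - 1) = 0 at s ∈ {0, 1, 2}; ∂L/∂t = 8(t - 3)(t + 2)(t + 4) = 0 at t ∈ {-4, -2, 3}.
The Hessian is diagonal: diag(L_ss, L_tt). Second derivatives: L_ss(0)=8, L_ss(1)=-4, L_ss(2)=8; L_tt(-4)=112, L_tt(-2)=-80, L_tt(3)=280.
Local minima occur where both diagonal entries positive: (0, -4), (0, 3), (2, -4), (2, 3). Count: 4.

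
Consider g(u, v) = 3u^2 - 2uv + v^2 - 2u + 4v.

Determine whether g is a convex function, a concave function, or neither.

g is quadratic, so its Hessian is the constant matrix H = [[6, -2], [-2, 2]].
det(H) = 8, tr(H) = 8.
det(H) > 0 and tr(H) > 0, so H is positive definite everywhere: convex.

convex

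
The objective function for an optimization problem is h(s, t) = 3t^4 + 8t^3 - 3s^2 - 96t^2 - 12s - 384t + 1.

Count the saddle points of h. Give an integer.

2

h separates as a function of s plus a function of t, so ∇h=0 decouples.
∂h/∂s = -6(s + 2) = 0 at s ∈ {-2}; ∂h/∂t = 12(t - 4)(t + 2)(t + 4) = 0 at t ∈ {-4, -2, 4}.
The Hessian is diagonal: diag(h_ss, h_tt). Second derivatives: h_ss(-2)=-6; h_tt(-4)=192, h_tt(-2)=-144, h_tt(4)=576.
Saddle points occur where the two diagonal entries have opposite signs: (-2, -4), (-2, 4). Count: 2.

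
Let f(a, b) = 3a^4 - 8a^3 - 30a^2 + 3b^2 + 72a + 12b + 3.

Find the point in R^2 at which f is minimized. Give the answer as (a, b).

(-2, -2)

f(a,b) separates as P(a) + Q(b) + 3, so its minimum is min P + min Q + 3.
P'(a) = 12(a - 3)(a - 1)(a + 2) vanishes at a ∈ {-2, 1, 3}; Q'(b) = 6b + 12 vanishes at b ∈ {-2}.
Local minima of P (where P''>0): P(-2)=-152, P(3)=-27. Local minima of Q: Q(-2)=-12.
So the global minimum of f is P(-2) + Q(-2) + 3 = -152 − 12 + 3 = -161, attained at (-2, -2).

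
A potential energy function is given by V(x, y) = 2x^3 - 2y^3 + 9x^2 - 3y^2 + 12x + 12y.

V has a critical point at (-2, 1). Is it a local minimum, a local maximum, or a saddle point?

local maximum

The mixed partial ∂²V/∂x∂y is 0, so the Hessian at any point is diag(V_xx, V_yy) = diag(6(2x + 3), -6(2y + 1)).
At (-2, 1): H = diag(-6, -18).
Both eigenvalues are negative, so H is negative definite: a local maximum.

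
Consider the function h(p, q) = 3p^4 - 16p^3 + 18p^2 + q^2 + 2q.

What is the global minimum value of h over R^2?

h(p,q) separates as A(p) + B(q), so its minimum is min A + min B.
A'(p) = 12p(p - 3)(p - 1) vanishes at p ∈ {0, 1, 3}; B'(q) = 2q + 2 vanishes at q ∈ {-1}.
Local minima of A (where A''>0): A(0)=0, A(3)=-27. Local minima of B: B(-1)=-1.
So the global minimum of h is A(3) + B(-1) = -27 − 1 = -28, attained at (3, -1).

-28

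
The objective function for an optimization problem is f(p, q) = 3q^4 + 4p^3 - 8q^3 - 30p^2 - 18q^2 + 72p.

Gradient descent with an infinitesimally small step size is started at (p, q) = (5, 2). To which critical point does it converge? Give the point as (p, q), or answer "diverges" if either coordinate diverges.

(3, 3)

f is separable, so gradient descent decouples: p follows -∂f/∂p, q follows -∂f/∂q.
∂f/∂p = 12(p - 3)(p - 2); at p=5 this is 72, so p decreases.
∂f/∂q = 12q(q - 3)(q + 1); at q=2 this is -72, so q increases.
p converges to its nearest critical value 3 (a local min of the p-part); q converges to 3. The iterate converges to (3, 3).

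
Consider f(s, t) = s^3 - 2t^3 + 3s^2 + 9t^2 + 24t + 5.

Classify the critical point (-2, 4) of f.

local maximum

The mixed partial ∂²f/∂s∂t is 0, so the Hessian at any point is diag(f_ss, f_tt) = diag(6(s + 1), 6(-2t + 3)).
At (-2, 4): H = diag(-6, -30).
Both eigenvalues are negative, so H is negative definite: a local maximum.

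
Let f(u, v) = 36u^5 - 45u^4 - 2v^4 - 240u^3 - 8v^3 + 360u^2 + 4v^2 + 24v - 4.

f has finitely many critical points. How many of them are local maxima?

4

f separates as a function of u plus a function of v, so ∇f=0 decouples.
∂f/∂u = 180u(u - 2)(u - 1)(u + 2) = 0 at u ∈ {-2, 0, 1, 2}; ∂f/∂v = -8(v - 1)(v + 1)(v + 3) = 0 at v ∈ {-3, -1, 1}.
The Hessian is diagonal: diag(f_uu, f_vv). Second derivatives: f_uu(-2)=-4320, f_uu(0)=720, f_uu(1)=-540, f_uu(2)=1440; f_vv(-3)=-64, f_vv(-1)=32, f_vv(1)=-64.
Local maxima occur where both diagonal entries negative: (-2, -3), (-2, 1), (1, -3), (1, 1). Count: 4.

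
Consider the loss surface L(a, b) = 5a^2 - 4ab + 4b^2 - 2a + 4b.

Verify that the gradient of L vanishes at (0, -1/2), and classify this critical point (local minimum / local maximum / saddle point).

local minimum

∇L = (10a - 4b - 2, -4a + 8b + 4); substituting (0, -1/2) gives ∇L = (0, 0), so (0, -1/2) is indeed a critical point.
The Hessian of L is constant: H = [[10, -4], [-4, 8]].
det(H) = 10·8 − (-4)² = 64.
det(H) > 0 and tr(H) = 18 > 0, so H is positive definite and the point is a local minimum.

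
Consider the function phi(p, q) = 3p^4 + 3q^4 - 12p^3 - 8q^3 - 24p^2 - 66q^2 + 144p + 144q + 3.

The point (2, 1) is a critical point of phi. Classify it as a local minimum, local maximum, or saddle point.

The mixed partial ∂²phi/∂p∂q is 0, so the Hessian at any point is diag(phi_pp, phi_qq) = diag(12(3p^2 - 6p - 4), 12(3q^2 - 4q - 11)).
At (2, 1): H = diag(-48, -144).
Both eigenvalues are negative, so H is negative definite: a local maximum.

local maximum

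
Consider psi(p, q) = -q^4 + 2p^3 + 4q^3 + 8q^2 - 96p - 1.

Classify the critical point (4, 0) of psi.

local minimum

The mixed partial ∂²psi/∂p∂q is 0, so the Hessian at any point is diag(psi_pp, psi_qq) = diag(12p, 4(-3q^2 + 6q + 4)).
At (4, 0): H = diag(48, 16).
Both eigenvalues are positive, so H is positive definite: a local minimum.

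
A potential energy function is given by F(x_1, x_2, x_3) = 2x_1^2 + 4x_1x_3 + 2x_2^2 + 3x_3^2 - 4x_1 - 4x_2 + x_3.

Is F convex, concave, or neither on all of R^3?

F is quadratic, so its Hessian is the constant matrix H = [[4, 0, 4], [0, 4, 0], [4, 0, 6]].
Leading principal minors: 4, 16, 32.
All positive ⇒ H ≻ 0 ⇒ convex.

convex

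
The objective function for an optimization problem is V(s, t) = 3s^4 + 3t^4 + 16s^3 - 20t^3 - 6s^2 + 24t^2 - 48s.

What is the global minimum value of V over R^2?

-288

V(s,t) separates as P(s) + Q(t), so its minimum is min P + min Q.
P'(s) = 12(s - 1)(s + 1)(s + 4) vanishes at s ∈ {-4, -1, 1}; Q'(t) = 12t(t - 4)(t - 1) vanishes at t ∈ {0, 1, 4}.
Local minima of P (where P''>0): P(-4)=-160, P(1)=-35. Local minima of Q: Q(0)=0, Q(4)=-128.
So the global minimum of V is P(-4) + Q(4) = -160 − 128 = -288, attained at (-4, 4).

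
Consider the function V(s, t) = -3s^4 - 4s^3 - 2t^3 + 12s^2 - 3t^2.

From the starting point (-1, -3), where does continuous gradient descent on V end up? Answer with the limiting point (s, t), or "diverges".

V is separable, so gradient descent decouples: s follows -∂V/∂s, t follows -∂V/∂t.
∂V/∂s = -12s(s - 1)(s + 2); at s=-1 this is -24, so s increases.
∂V/∂t = -6t(t + 1); at t=-3 this is -36, so t increases.
s converges to its nearest critical value 0 (a local min of the s-part); t converges to -1. The iterate converges to (0, -1).

(0, -1)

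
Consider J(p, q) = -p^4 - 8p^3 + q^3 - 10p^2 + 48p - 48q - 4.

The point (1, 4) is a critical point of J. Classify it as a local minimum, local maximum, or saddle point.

The mixed partial ∂²J/∂p∂q is 0, so the Hessian at any point is diag(J_pp, J_qq) = diag(-4(3p^2 + 12p + 5), 6q).
At (1, 4): H = diag(-80, 24).
The eigenvalues have opposite signs, so H is indefinite: a saddle point.

saddle point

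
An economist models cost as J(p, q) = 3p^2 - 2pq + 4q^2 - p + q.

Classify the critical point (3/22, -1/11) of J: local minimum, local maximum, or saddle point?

local minimum

The Hessian of J is constant: H = [[6, -2], [-2, 8]].
det(H) = 6·8 − (-2)² = 44.
det(H) > 0 and tr(H) = 14 > 0, so H is positive definite and the point is a local minimum.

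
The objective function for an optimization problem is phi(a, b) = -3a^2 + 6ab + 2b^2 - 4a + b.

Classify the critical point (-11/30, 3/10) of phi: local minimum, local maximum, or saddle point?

saddle point

The Hessian of phi is constant: H = [[-6, 6], [6, 4]].
det(H) = (-6)·4 − 6² = -60.
Since det(H) < 0, H is indefinite and the critical point is a saddle point.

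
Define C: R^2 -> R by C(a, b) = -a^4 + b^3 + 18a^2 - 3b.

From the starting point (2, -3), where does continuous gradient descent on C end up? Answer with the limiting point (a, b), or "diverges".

diverges

C is separable, so gradient descent decouples: a follows -∂C/∂a, b follows -∂C/∂b.
∂C/∂a = -4a(a - 3)(a + 3); at a=2 this is 40, so a decreases.
∂C/∂b = 3(b - 1)(b + 1); at b=-3 this is 24, so b decreases.
The b-coordinate has no critical point in that direction and runs off to infinity.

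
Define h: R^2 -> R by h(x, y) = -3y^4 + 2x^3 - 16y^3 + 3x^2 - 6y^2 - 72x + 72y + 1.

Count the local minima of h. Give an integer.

h separates as a function of x plus a function of y, so ∇h=0 decouples.
∂h/∂x = 6(x - 3)(x + 4) = 0 at x ∈ {-4, 3}; ∂h/∂y = -12(y - 1)(y + 2)(y + 3) = 0 at y ∈ {-3, -2, 1}.
The Hessian is diagonal: diag(h_xx, h_yy). Second derivatives: h_xx(-4)=-42, h_xx(3)=42; h_yy(-3)=-48, h_yy(-2)=36, h_yy(1)=-144.
Local minima occur where both diagonal entries positive: (3, -2). Count: 1.

1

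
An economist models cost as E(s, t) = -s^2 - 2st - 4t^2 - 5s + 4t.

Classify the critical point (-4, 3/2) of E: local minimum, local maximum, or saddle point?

The Hessian of E is constant: H = [[-2, -2], [-2, -8]].
det(H) = (-2)·(-8) − (-2)² = 12.
det(H) > 0 and tr(H) = -10 < 0, so H is negative definite and the point is a local maximum.

local maximum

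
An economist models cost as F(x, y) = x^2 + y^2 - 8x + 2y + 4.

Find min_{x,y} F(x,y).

-13

F(x,y) separates as P(x) + Q(y) + 4, so its minimum is min P + min Q + 4.
P'(x) = 2x - 8 vanishes at x ∈ {4}; Q'(y) = 2y + 2 vanishes at y ∈ {-1}.
Local minima of P (where P''>0): P(4)=-16. Local minima of Q: Q(-1)=-1.
So the global minimum of F is P(4) + Q(-1) + 4 = -16 − 1 + 4 = -13, attained at (4, -1).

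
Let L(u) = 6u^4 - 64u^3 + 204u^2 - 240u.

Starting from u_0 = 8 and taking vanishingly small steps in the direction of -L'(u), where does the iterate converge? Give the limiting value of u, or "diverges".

5

L'(u) = 24(u - 5)(u - 2)(u - 1), so L'(8) = 3024.
Gradient descent moves in the -L' direction, i.e. u is decreasing.
The nearest critical point in that direction is u = 5, where L'' = 288 > 0 (a local minimum). The iterate converges there.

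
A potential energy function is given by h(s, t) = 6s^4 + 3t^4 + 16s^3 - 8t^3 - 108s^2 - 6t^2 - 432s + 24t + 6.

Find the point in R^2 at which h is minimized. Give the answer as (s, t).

(3, -1)

h(s,t) separates as P(s) + Q(t) + 6, so its minimum is min P + min Q + 6.
P'(s) = 24(s - 3)(s + 2)(s + 3) vanishes at s ∈ {-3, -2, 3}; Q'(t) = 12(t - 2)(t - 1)(t + 1) vanishes at t ∈ {-1, 1, 2}.
Local minima of P (where P''>0): P(-3)=378, P(3)=-1350. Local minima of Q: Q(-1)=-19, Q(2)=8.
So the global minimum of h is P(3) + Q(-1) + 6 = -1350 − 19 + 6 = -1363, attained at (3, -1).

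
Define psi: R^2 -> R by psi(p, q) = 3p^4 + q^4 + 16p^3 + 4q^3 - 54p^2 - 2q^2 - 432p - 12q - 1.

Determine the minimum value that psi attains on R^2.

psi(p,q) separates as A(p) + B(q) − 1, so its minimum is min A + min B − 1.
A'(p) = 12(p - 3)(p + 3)(p + 4) vanishes at p ∈ {-4, -3, 3}; B'(q) = 4(q - 1)(q + 1)(q + 3) vanishes at q ∈ {-3, -1, 1}.
Local minima of A (where A''>0): A(-4)=608, A(3)=-1107. Local minima of B: B(-3)=-9, B(1)=-9.
So the global minimum of psi is A(3) + B(-3) − 1 = -1107 − 9 − 1 = -1117, attained at (3, -3).

-1117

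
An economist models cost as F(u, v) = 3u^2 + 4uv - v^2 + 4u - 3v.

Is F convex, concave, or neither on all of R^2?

neither

F is quadratic, so its Hessian is the constant matrix H = [[6, 4], [4, -2]].
det(H) = -28, tr(H) = 4.
det(H) < 0, so H is indefinite: neither convex nor concave.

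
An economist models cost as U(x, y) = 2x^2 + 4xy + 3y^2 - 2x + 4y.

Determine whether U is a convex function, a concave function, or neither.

U is quadratic, so its Hessian is the constant matrix H = [[4, 4], [4, 6]].
det(H) = 8, tr(H) = 10.
det(H) > 0 and tr(H) > 0, so H is positive definite everywhere: convex.

convex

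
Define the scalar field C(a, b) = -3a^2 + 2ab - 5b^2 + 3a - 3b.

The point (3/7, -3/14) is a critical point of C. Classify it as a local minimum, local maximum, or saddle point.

local maximum

The Hessian of C is constant: H = [[-6, 2], [2, -10]].
det(H) = (-6)·(-10) − 2² = 56.
det(H) > 0 and tr(H) = -16 < 0, so H is negative definite and the point is a local maximum.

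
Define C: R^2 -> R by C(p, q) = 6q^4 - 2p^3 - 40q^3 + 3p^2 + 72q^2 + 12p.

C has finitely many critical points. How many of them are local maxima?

1

C separates as a function of p plus a function of q, so ∇C=0 decouples.
∂C/∂p = -6(p - 2)(p + 1) = 0 at p ∈ {-1, 2}; ∂C/∂q = 24q(q - 3)(q - 2) = 0 at q ∈ {0, 2, 3}.
The Hessian is diagonal: diag(C_pp, C_qq). Second derivatives: C_pp(-1)=18, C_pp(2)=-18; C_qq(0)=144, C_qq(2)=-48, C_qq(3)=72.
Local maxima occur where both diagonal entries negative: (2, 2). Count: 1.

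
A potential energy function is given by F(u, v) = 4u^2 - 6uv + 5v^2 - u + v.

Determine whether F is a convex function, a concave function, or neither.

F is quadratic, so its Hessian is the constant matrix H = [[8, -6], [-6, 10]].
det(H) = 44, tr(H) = 18.
det(H) > 0 and tr(H) > 0, so H is positive definite everywhere: convex.

convex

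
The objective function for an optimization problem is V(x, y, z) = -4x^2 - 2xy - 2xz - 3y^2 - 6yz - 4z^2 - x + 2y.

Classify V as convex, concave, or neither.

concave

V is quadratic, so its Hessian is the constant matrix H = [[-8, -2, -2], [-2, -6, -6], [-2, -6, -8]].
Leading principal minors: -8, 44, -88.
Signs alternate −, +, − ⇒ H ≺ 0 ⇒ concave.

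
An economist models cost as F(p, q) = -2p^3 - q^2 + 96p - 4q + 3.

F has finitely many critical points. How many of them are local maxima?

F separates as a function of p plus a function of q, so ∇F=0 decouples.
∂F/∂p = -6(p - 4)(p + 4) = 0 at p ∈ {-4, 4}; ∂F/∂q = -2(q + 2) = 0 at q ∈ {-2}.
The Hessian is diagonal: diag(F_pp, F_qq). Second derivatives: F_pp(-4)=48, F_pp(4)=-48; F_qq(-2)=-2.
Local maxima occur where both diagonal entries negative: (4, -2). Count: 1.

1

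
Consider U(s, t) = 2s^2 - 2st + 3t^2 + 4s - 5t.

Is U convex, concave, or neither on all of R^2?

U is quadratic, so its Hessian is the constant matrix H = [[4, -2], [-2, 6]].
det(H) = 20, tr(H) = 10.
det(H) > 0 and tr(H) > 0, so H is positive definite everywhere: convex.

convex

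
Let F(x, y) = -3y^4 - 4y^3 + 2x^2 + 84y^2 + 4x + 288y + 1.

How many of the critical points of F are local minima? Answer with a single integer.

F separates as a function of x plus a function of y, so ∇F=0 decouples.
∂F/∂x = 4(x + 1) = 0 at x ∈ {-1}; ∂F/∂y = -12(y - 4)(y + 2)(y + 3) = 0 at y ∈ {-3, -2, 4}.
The Hessian is diagonal: diag(F_xx, F_yy). Second derivatives: F_xx(-1)=4; F_yy(-3)=-84, F_yy(-2)=72, F_yy(4)=-504.
Local minima occur where both diagonal entries positive: (-1, -2). Count: 1.

1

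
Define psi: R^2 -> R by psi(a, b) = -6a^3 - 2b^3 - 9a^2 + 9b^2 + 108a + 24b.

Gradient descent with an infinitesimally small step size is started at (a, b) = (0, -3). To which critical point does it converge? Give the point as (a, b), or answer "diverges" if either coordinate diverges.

psi is separable, so gradient descent decouples: a follows -∂psi/∂a, b follows -∂psi/∂b.
∂psi/∂a = -18(a - 2)(a + 3); at a=0 this is 108, so a decreases.
∂psi/∂b = -6(b - 4)(b + 1); at b=-3 this is -84, so b increases.
a converges to its nearest critical value -3 (a local min of the a-part); b converges to -1. The iterate converges to (-3, -1).

(-3, -1)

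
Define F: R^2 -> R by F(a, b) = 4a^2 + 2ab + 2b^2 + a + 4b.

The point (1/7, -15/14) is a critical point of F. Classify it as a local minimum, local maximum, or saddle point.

local minimum

The Hessian of F is constant: H = [[8, 2], [2, 4]].
det(H) = 8·4 − 2² = 28.
det(H) > 0 and tr(H) = 12 > 0, so H is positive definite and the point is a local minimum.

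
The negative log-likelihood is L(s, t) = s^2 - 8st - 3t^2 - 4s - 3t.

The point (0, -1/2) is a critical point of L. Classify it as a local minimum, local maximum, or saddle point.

saddle point

The Hessian of L is constant: H = [[2, -8], [-8, -6]].
det(H) = 2·(-6) − (-8)² = -76.
Since det(H) < 0, H is indefinite and the critical point is a saddle point.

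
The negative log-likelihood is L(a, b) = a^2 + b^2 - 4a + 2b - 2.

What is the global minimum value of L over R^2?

-7

L(a,b) separates as P(a) + Q(b) − 2, so its minimum is min P + min Q − 2.
P'(a) = 2a - 4 vanishes at a ∈ {2}; Q'(b) = 2b + 2 vanishes at b ∈ {-1}.
Local minima of P (where P''>0): P(2)=-4. Local minima of Q: Q(-1)=-1.
So the global minimum of L is P(2) + Q(-1) − 2 = -4 − 1 − 2 = -7, attained at (2, -1).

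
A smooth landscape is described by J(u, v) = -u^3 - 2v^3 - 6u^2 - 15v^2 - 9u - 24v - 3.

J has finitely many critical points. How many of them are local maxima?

J separates as a function of u plus a function of v, so ∇J=0 decouples.
∂J/∂u = -3(u + 1)(u + 3) = 0 at u ∈ {-3, -1}; ∂J/∂v = -6(v + 1)(v + 4) = 0 at v ∈ {-4, -1}.
The Hessian is diagonal: diag(J_uu, J_vv). Second derivatives: J_uu(-3)=6, J_uu(-1)=-6; J_vv(-4)=18, J_vv(-1)=-18.
Local maxima occur where both diagonal entries negative: (-1, -1). Count: 1.

1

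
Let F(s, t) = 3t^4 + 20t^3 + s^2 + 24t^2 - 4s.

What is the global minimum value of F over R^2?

F(s,t) separates as P(s) + Q(t), so its minimum is min P + min Q.
P'(s) = 2s - 4 vanishes at s ∈ {2}; Q'(t) = 12t(t + 1)(t + 4) vanishes at t ∈ {-4, -1, 0}.
Local minima of P (where P''>0): P(2)=-4. Local minima of Q: Q(-4)=-128, Q(0)=0.
So the global minimum of F is P(2) + Q(-4) = -4 − 128 = -132, attained at (2, -4).

-132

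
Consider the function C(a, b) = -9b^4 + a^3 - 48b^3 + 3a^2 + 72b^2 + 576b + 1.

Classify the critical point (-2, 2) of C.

local maximum

The mixed partial ∂²C/∂a∂b is 0, so the Hessian at any point is diag(C_aa, C_bb) = diag(6(a + 1), 36(-3b^2 - 8b + 4)).
At (-2, 2): H = diag(-6, -864).
Both eigenvalues are negative, so H is negative definite: a local maximum.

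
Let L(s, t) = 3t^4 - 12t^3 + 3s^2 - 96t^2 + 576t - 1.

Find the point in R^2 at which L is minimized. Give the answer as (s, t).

(0, -4)

L(s,t) separates as P(s) + Q(t) − 1, so its minimum is min P + min Q − 1.
P'(s) = 6s vanishes at s ∈ {0}; Q'(t) = 12(t - 4)(t - 3)(t + 4) vanishes at t ∈ {-4, 3, 4}.
Local minima of P (where P''>0): P(0)=0. Local minima of Q: Q(-4)=-2304, Q(4)=768.
So the global minimum of L is P(0) + Q(-4) − 1 = 0 − 2304 − 1 = -2305, attained at (0, -4).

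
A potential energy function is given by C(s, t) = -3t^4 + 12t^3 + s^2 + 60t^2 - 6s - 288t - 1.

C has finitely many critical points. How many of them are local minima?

C separates as a function of s plus a function of t, so ∇C=0 decouples.
∂C/∂s = 2(s - 3) = 0 at s ∈ {3}; ∂C/∂t = -12(t - 4)(t - 2)(t + 3) = 0 at t ∈ {-3, 2, 4}.
The Hessian is diagonal: diag(C_ss, C_tt). Second derivatives: C_ss(3)=2; C_tt(-3)=-420, C_tt(2)=120, C_tt(4)=-168.
Local minima occur where both diagonal entries positive: (3, 2). Count: 1.

1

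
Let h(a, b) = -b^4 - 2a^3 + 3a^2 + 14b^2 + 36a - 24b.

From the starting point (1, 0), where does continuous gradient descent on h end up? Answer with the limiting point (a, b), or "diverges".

h is separable, so gradient descent decouples: a follows -∂h/∂a, b follows -∂h/∂b.
∂h/∂a = -6(a - 3)(a + 2); at a=1 this is 36, so a decreases.
∂h/∂b = -4(b - 2)(b - 1)(b + 3); at b=0 this is -24, so b increases.
a converges to its nearest critical value -2 (a local min of the a-part); b converges to 1. The iterate converges to (-2, 1).

(-2, 1)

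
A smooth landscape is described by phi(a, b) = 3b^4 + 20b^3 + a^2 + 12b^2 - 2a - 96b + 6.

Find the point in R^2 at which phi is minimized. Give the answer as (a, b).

(1, 1)

phi(a,b) separates as P(a) + Q(b) + 6, so its minimum is min P + min Q + 6.
P'(a) = 2a - 2 vanishes at a ∈ {1}; Q'(b) = 12(b - 1)(b + 2)(b + 4) vanishes at b ∈ {-4, -2, 1}.
Local minima of P (where P''>0): P(1)=-1. Local minima of Q: Q(-4)=64, Q(1)=-61.
So the global minimum of phi is P(1) + Q(1) + 6 = -1 − 61 + 6 = -56, attained at (1, 1).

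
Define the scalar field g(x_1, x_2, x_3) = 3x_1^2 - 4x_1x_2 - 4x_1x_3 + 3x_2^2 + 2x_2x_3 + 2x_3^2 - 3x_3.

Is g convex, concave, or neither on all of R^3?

g is quadratic, so its Hessian is the constant matrix H = [[6, -4, -4], [-4, 6, 2], [-4, 2, 4]].
Leading principal minors: 6, 20, 24.
All positive ⇒ H ≻ 0 ⇒ convex.

convex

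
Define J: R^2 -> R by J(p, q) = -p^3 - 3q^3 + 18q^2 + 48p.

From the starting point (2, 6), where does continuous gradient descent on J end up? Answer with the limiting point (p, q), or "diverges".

diverges

J is separable, so gradient descent decouples: p follows -∂J/∂p, q follows -∂J/∂q.
∂J/∂p = -3(p - 4)(p + 4); at p=2 this is 36, so p decreases.
∂J/∂q = -9q(q - 4); at q=6 this is -108, so q increases.
The q-coordinate has no critical point in that direction and runs off to infinity.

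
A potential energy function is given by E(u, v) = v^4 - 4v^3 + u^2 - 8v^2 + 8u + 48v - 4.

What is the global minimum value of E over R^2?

E(u,v) separates as P(u) + Q(v) − 4, so its minimum is min P + min Q − 4.
P'(u) = 2u + 8 vanishes at u ∈ {-4}; Q'(v) = 4(v - 3)(v - 2)(v + 2) vanishes at v ∈ {-2, 2, 3}.
Local minima of P (where P''>0): P(-4)=-16. Local minima of Q: Q(-2)=-80, Q(3)=45.
So the global minimum of E is P(-4) + Q(-2) − 4 = -16 − 80 − 4 = -100, attained at (-4, -2).

-100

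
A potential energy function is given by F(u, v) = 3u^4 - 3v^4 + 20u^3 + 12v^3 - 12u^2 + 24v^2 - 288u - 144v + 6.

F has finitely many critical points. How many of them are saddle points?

F separates as a function of u plus a function of v, so ∇F=0 decouples.
∂F/∂u = 12(u - 2)(u + 3)(u + 4) = 0 at u ∈ {-4, -3, 2}; ∂F/∂v = -12(v - 3)(v - 2)(v + 2) = 0 at v ∈ {-2, 2, 3}.
The Hessian is diagonal: diag(F_uu, F_vv). Second derivatives: F_uu(-4)=72, F_uu(-3)=-60, F_uu(2)=360; F_vv(-2)=-240, F_vv(2)=48, F_vv(3)=-60.
Saddle points occur where the two diagonal entries have opposite signs: (-4, -2), (-4, 3), (-3, 2), (2, -2), (2, 3). Count: 5.

5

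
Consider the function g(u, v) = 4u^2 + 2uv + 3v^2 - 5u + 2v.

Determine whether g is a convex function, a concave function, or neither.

g is quadratic, so its Hessian is the constant matrix H = [[8, 2], [2, 6]].
det(H) = 44, tr(H) = 14.
det(H) > 0 and tr(H) > 0, so H is positive definite everywhere: convex.

convex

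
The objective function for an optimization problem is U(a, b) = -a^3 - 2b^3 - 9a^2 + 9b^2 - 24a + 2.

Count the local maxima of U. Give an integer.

U separates as a function of a plus a function of b, so ∇U=0 decouples.
∂U/∂a = -3(a + 2)(a + 4) = 0 at a ∈ {-4, -2}; ∂U/∂b = -6b(b - 3) = 0 at b ∈ {0, 3}.
The Hessian is diagonal: diag(U_aa, U_bb). Second derivatives: U_aa(-4)=6, U_aa(-2)=-6; U_bb(0)=18, U_bb(3)=-18.
Local maxima occur where both diagonal entries negative: (-2, 3). Count: 1.

1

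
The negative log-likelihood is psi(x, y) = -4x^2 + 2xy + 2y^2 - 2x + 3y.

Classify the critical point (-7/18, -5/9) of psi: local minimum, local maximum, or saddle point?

saddle point

The Hessian of psi is constant: H = [[-8, 2], [2, 4]].
det(H) = (-8)·4 − 2² = -36.
Since det(H) < 0, H is indefinite and the critical point is a saddle point.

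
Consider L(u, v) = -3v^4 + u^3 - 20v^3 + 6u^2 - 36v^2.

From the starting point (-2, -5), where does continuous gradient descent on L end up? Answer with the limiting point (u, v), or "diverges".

L is separable, so gradient descent decouples: u follows -∂L/∂u, v follows -∂L/∂v.
∂L/∂u = 3u(u + 4); at u=-2 this is -12, so u increases.
∂L/∂v = -12v(v + 2)(v + 3); at v=-5 this is 360, so v decreases.
The v-coordinate has no critical point in that direction and runs off to infinity.

diverges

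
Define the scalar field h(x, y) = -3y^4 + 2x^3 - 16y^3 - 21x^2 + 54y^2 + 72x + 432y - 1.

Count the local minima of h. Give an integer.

h separates as a function of x plus a function of y, so ∇h=0 decouples.
∂h/∂x = 6(x - 4)(x - 3) = 0 at x ∈ {3, 4}; ∂h/∂y = -12(y - 3)(y + 3)(y + 4) = 0 at y ∈ {-4, -3, 3}.
The Hessian is diagonal: diag(h_xx, h_yy). Second derivatives: h_xx(3)=-6, h_xx(4)=6; h_yy(-4)=-84, h_yy(-3)=72, h_yy(3)=-504.
Local minima occur where both diagonal entries positive: (4, -3). Count: 1.

1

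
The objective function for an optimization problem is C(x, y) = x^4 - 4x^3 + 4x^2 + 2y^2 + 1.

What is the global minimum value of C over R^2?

1

C(x,y) separates as P(x) + Q(y) + 1, so its minimum is min P + min Q + 1.
P'(x) = 4x(x - 2)(x - 1) vanishes at x ∈ {0, 1, 2}; Q'(y) = 4y vanishes at y ∈ {0}.
Local minima of P (where P''>0): P(0)=0, P(2)=0. Local minima of Q: Q(0)=0.
So the global minimum of C is P(0) + Q(0) + 1 = 0 + 0 + 1 = 1, attained at (0, 0).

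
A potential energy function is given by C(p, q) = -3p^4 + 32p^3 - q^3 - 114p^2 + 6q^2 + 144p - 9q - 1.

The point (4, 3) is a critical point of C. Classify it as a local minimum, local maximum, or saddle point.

local maximum

The mixed partial ∂²C/∂p∂q is 0, so the Hessian at any point is diag(C_pp, C_qq) = diag(12(-3p^2 + 16p - 19), 6(-q + 2)).
At (4, 3): H = diag(-36, -6).
Both eigenvalues are negative, so H is negative definite: a local maximum.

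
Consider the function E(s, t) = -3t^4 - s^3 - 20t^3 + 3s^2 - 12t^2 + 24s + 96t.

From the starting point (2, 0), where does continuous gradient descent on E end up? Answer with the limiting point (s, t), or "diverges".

E is separable, so gradient descent decouples: s follows -∂E/∂s, t follows -∂E/∂t.
∂E/∂s = -3(s - 4)(s + 2); at s=2 this is 24, so s decreases.
∂E/∂t = -12(t - 1)(t + 2)(t + 4); at t=0 this is 96, so t decreases.
s converges to its nearest critical value -2 (a local min of the s-part); t converges to -2. The iterate converges to (-2, -2).

(-2, -2)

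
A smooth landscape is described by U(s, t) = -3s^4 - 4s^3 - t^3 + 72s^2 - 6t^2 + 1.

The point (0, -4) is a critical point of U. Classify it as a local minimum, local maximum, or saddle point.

The mixed partial ∂²U/∂s∂t is 0, so the Hessian at any point is diag(U_ss, U_tt) = diag(12(-3s^2 - 2s + 12), -6(t + 2)).
At (0, -4): H = diag(144, 12).
Both eigenvalues are positive, so H is positive definite: a local minimum.

local minimum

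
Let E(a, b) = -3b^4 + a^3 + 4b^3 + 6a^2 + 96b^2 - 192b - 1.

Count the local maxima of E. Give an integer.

2

E separates as a function of a plus a function of b, so ∇E=0 decouples.
∂E/∂a = 3a(a + 4) = 0 at a ∈ {-4, 0}; ∂E/∂b = -12(b - 4)(b - 1)(b + 4) = 0 at b ∈ {-4, 1, 4}.
The Hessian is diagonal: diag(E_aa, E_bb). Second derivatives: E_aa(-4)=-12, E_aa(0)=12; E_bb(-4)=-480, E_bb(1)=180, E_bb(4)=-288.
Local maxima occur where both diagonal entries negative: (-4, -4), (-4, 4). Count: 2.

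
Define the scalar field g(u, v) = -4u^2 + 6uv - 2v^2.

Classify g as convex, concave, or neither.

neither

g is quadratic, so its Hessian is the constant matrix H = [[-8, 6], [6, -4]].
det(H) = -4, tr(H) = -12.
det(H) < 0, so H is indefinite: neither convex nor concave.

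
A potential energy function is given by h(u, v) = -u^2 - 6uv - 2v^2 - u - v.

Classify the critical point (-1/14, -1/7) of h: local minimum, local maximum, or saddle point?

The Hessian of h is constant: H = [[-2, -6], [-6, -4]].
det(H) = (-2)·(-4) − (-6)² = -28.
Since det(H) < 0, H is indefinite and the critical point is a saddle point.

saddle point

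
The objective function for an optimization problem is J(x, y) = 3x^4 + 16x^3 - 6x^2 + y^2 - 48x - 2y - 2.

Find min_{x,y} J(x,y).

J(x,y) separates as P(x) + Q(y) − 2, so its minimum is min P + min Q − 2.
P'(x) = 12(x - 1)(x + 1)(x + 4) vanishes at x ∈ {-4, -1, 1}; Q'(y) = 2y - 2 vanishes at y ∈ {1}.
Local minima of P (where P''>0): P(-4)=-160, P(1)=-35. Local minima of Q: Q(1)=-1.
So the global minimum of J is P(-4) + Q(1) − 2 = -160 − 1 − 2 = -163, attained at (-4, 1).

-163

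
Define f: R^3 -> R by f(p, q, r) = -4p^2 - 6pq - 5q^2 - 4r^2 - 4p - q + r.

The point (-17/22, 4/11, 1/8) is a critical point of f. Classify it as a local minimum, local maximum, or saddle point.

local maximum

The Hessian is constant: H = [[-8, -6, 0], [-6, -10, 0], [0, 0, -8]].
Leading principal minors: Δ₁ = -8, Δ₂ = 44, Δ₃ = -352.
The minors alternate sign starting negative (−, +, −), so H is negative definite: a local maximum.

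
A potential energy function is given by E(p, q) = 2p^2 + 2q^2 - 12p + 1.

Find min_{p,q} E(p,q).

-17

E(p,q) separates as A(p) + B(q) + 1, so its minimum is min A + min B + 1.
A'(p) = 4p - 12 vanishes at p ∈ {3}; B'(q) = 4q vanishes at q ∈ {0}.
Local minima of A (where A''>0): A(3)=-18. Local minima of B: B(0)=0.
So the global minimum of E is A(3) + B(0) + 1 = -18 + 0 + 1 = -17, attained at (3, 0).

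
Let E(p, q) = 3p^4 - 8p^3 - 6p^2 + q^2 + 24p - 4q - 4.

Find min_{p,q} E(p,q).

E(p,q) separates as A(p) + B(q) − 4, so its minimum is min A + min B − 4.
A'(p) = 12(p - 2)(p - 1)(p + 1) vanishes at p ∈ {-1, 1, 2}; B'(q) = 2q - 4 vanishes at q ∈ {2}.
Local minima of A (where A''>0): A(-1)=-19, A(2)=8. Local minima of B: B(2)=-4.
So the global minimum of E is A(-1) + B(2) − 4 = -19 − 4 − 4 = -27, attained at (-1, 2).

-27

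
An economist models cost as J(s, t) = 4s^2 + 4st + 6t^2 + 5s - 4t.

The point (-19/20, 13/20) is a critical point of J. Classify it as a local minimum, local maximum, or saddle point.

local minimum

The Hessian of J is constant: H = [[8, 4], [4, 12]].
det(H) = 8·12 − 4² = 80.
det(H) > 0 and tr(H) = 20 > 0, so H is positive definite and the point is a local minimum.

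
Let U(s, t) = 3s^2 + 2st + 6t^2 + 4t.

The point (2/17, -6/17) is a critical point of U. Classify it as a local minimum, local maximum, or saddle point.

The Hessian of U is constant: H = [[6, 2], [2, 12]].
det(H) = 6·12 − 2² = 68.
det(H) > 0 and tr(H) = 18 > 0, so H is positive definite and the point is a local minimum.

local minimum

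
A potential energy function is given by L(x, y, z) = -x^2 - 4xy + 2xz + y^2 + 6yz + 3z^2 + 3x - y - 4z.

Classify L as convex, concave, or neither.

L is quadratic, so its Hessian is the constant matrix H = [[-2, -4, 2], [-4, 2, 6], [2, 6, 6]].
Leading principal minors: -2, -20, -152.
Neither pattern holds ⇒ H is indefinite ⇒ neither convex nor concave.

neither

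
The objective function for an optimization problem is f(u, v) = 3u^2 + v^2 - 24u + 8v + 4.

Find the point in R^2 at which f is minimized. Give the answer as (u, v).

(4, -4)

f(u,v) separates as P(u) + Q(v) + 4, so its minimum is min P + min Q + 4.
P'(u) = 6u - 24 vanishes at u ∈ {4}; Q'(v) = 2v + 8 vanishes at v ∈ {-4}.
Local minima of P (where P''>0): P(4)=-48. Local minima of Q: Q(-4)=-16.
So the global minimum of f is P(4) + Q(-4) + 4 = -48 − 16 + 4 = -60, attained at (4, -4).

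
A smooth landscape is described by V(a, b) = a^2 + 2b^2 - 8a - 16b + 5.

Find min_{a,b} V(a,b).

V(a,b) separates as P(a) + Q(b) + 5, so its minimum is min P + min Q + 5.
P'(a) = 2a - 8 vanishes at a ∈ {4}; Q'(b) = 4b - 16 vanishes at b ∈ {4}.
Local minima of P (where P''>0): P(4)=-16. Local minima of Q: Q(4)=-32.
So the global minimum of V is P(4) + Q(4) + 5 = -16 − 32 + 5 = -43, attained at (4, 4).

-43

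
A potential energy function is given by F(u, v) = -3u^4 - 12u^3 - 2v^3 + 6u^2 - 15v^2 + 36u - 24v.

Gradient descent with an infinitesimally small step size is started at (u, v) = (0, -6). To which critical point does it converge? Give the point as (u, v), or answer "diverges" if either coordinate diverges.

(-1, -4)

F is separable, so gradient descent decouples: u follows -∂F/∂u, v follows -∂F/∂v.
∂F/∂u = -12(u - 1)(u + 1)(u + 3); at u=0 this is 36, so u decreases.
∂F/∂v = -6(v + 1)(v + 4); at v=-6 this is -60, so v increases.
u converges to its nearest critical value -1 (a local min of the u-part); v converges to -4. The iterate converges to (-1, -4).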